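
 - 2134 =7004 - 9138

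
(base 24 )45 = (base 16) 65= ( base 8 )145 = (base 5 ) 401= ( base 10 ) 101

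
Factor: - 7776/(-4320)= 9/5 =3^2*5^( - 1)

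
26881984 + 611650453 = 638532437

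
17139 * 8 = 137112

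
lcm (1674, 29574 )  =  88722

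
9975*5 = 49875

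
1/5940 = 1/5940  =  0.00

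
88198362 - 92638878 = -4440516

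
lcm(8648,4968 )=233496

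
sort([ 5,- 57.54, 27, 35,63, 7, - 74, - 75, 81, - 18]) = [ - 75,  -  74,- 57.54, - 18, 5,  7 , 27,35,63,81]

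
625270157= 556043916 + 69226241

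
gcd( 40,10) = 10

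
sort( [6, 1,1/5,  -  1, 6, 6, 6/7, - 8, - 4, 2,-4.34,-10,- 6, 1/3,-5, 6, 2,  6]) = [ - 10,-8, - 6, -5,-4.34,-4,-1,1/5,1/3, 6/7, 1, 2, 2,6, 6, 6,  6, 6]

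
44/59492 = 11/14873 = 0.00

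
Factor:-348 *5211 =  - 2^2  *  3^4*29^1*193^1 = -1813428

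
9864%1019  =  693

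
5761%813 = 70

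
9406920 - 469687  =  8937233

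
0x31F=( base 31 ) PO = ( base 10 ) 799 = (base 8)1437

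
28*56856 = 1591968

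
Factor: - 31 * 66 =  - 2^1*3^1*11^1 * 31^1 = - 2046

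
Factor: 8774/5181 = 2^1*3^( - 1 ) * 11^ ( - 1)*41^1*107^1*157^(-1)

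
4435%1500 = 1435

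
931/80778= 931/80778  =  0.01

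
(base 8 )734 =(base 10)476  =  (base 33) EE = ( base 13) 2a8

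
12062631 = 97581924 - 85519293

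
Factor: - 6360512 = - 2^6*23^1*29^1*149^1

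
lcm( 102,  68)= 204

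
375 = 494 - 119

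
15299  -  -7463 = 22762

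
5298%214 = 162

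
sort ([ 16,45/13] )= [ 45/13,16] 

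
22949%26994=22949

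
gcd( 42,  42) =42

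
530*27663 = 14661390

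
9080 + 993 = 10073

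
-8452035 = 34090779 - 42542814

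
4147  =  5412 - 1265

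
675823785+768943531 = 1444767316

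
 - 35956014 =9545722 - 45501736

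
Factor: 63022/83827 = 2^1*17^(-1)*4931^( - 1)*31511^1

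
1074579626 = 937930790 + 136648836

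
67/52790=67/52790 = 0.00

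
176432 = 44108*4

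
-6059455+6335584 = 276129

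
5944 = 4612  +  1332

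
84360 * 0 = 0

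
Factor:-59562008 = -2^3 * 11^2 * 37^1*1663^1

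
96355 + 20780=117135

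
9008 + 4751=13759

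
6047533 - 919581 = 5127952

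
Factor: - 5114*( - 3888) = 19883232 = 2^5*3^5 *2557^1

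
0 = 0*9830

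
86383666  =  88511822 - 2128156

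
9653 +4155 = 13808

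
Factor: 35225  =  5^2*1409^1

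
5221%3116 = 2105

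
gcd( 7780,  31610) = 10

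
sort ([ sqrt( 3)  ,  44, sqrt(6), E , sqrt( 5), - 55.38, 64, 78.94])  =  [ -55.38 , sqrt(3), sqrt( 5 ),sqrt( 6 ), E,44,  64, 78.94 ]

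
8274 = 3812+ 4462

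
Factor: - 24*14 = - 336 = - 2^4*3^1*7^1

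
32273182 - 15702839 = 16570343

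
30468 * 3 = 91404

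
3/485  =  3/485 = 0.01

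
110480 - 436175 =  - 325695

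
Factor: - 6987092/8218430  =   - 2^1*5^( - 1 )*7^1 * 11^(-1) * 74713^( - 1 )*249539^1=   - 3493546/4109215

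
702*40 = 28080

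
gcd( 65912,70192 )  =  856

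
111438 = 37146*3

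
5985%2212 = 1561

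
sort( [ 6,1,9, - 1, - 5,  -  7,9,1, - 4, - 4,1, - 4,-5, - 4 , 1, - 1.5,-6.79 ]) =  [ - 7, - 6.79 , - 5, - 5, - 4 , - 4,-4, - 4, - 1.5, - 1,1 , 1,1, 1,6 , 9,9] 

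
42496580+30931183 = 73427763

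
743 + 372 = 1115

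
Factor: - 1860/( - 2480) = 2^(-2 ) * 3^1= 3/4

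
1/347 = 1/347 =0.00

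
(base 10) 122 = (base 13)95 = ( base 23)57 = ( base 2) 1111010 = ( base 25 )4m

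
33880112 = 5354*6328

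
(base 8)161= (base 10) 113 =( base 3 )11012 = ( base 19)5i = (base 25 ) 4D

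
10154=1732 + 8422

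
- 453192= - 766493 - - 313301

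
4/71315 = 4/71315=0.00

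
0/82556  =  0 = 0.00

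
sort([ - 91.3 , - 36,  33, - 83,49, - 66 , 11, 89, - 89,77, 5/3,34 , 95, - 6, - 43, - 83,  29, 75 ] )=[ - 91.3, - 89, - 83, - 83, - 66, - 43,  -  36, - 6,5/3, 11, 29, 33,34, 49 , 75, 77, 89, 95]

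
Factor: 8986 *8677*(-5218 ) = - 406855401796 = - 2^2 * 2609^1*4493^1 * 8677^1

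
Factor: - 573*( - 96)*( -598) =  - 2^6*3^2*13^1*23^1*191^1  =  -32894784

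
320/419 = 320/419 = 0.76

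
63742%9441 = 7096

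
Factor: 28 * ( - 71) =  - 2^2*7^1*71^1 = - 1988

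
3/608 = 3/608=0.00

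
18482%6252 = 5978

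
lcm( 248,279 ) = 2232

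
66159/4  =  66159/4  =  16539.75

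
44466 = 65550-21084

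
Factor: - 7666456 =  - 2^3*7^1*17^1*8053^1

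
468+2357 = 2825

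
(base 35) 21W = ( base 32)2EL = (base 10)2517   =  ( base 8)4725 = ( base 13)11b8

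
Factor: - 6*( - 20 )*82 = 2^4 *3^1*5^1 *41^1  =  9840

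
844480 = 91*9280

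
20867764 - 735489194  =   - 714621430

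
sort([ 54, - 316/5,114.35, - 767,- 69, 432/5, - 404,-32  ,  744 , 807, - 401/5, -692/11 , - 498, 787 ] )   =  [ - 767,-498,  -  404, - 401/5, - 69, - 316/5, - 692/11, - 32, 54, 432/5,114.35, 744, 787, 807 ] 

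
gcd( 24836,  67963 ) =7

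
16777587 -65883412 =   -  49105825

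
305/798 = 305/798 = 0.38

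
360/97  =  3+69/97= 3.71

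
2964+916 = 3880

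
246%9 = 3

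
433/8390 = 433/8390=0.05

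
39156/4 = 9789=9789.00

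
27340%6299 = 2144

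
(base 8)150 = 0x68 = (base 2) 1101000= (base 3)10212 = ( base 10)104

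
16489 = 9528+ 6961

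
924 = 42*22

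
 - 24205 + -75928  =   - 100133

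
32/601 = 32/601= 0.05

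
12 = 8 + 4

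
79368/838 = 94 +298/419=94.71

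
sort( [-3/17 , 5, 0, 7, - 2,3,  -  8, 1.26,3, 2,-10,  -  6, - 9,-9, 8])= [ - 10,-9, - 9, - 8,- 6,-2, - 3/17 , 0, 1.26 , 2,3, 3,  5,7,8]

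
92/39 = 92/39  =  2.36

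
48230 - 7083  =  41147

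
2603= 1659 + 944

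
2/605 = 2/605= 0.00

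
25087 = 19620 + 5467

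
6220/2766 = 3110/1383  =  2.25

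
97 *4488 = 435336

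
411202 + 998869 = 1410071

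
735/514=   1+221/514 = 1.43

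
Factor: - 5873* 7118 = - 2^1 * 7^1*839^1*3559^1 = -41804014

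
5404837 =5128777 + 276060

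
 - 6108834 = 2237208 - 8346042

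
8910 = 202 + 8708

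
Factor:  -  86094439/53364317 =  - 47^(- 1 )*2837^1*30347^1 * 1135411^ ( -1)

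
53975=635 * 85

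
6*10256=61536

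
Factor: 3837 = 3^1* 1279^1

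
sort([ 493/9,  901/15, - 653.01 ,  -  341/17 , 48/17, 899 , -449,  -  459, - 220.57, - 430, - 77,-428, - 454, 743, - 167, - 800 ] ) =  [-800, - 653.01, - 459, - 454,  -  449, - 430,  -  428,  -  220.57,-167,  -  77, - 341/17, 48/17, 493/9, 901/15,743, 899] 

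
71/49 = 71/49=1.45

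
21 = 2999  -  2978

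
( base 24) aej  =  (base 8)13743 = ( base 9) 8344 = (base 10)6115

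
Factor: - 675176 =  - 2^3*37^1*2281^1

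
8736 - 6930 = 1806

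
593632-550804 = 42828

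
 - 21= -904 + 883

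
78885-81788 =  - 2903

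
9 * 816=7344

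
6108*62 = 378696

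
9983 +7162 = 17145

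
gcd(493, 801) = 1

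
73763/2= 36881  +  1/2 = 36881.50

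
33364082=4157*8026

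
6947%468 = 395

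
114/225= 38/75 = 0.51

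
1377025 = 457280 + 919745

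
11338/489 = 23 + 91/489 = 23.19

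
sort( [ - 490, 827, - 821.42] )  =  [-821.42,  -  490, 827]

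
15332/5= 3066+ 2/5=   3066.40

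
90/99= 10/11 = 0.91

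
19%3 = 1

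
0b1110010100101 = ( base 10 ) 7333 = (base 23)DJJ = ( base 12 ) 42B1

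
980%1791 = 980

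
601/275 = 601/275 = 2.19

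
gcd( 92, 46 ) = 46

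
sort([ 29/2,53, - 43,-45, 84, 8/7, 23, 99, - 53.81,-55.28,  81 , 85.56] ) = [ - 55.28,-53.81,-45, - 43, 8/7, 29/2,23, 53,81, 84, 85.56,99]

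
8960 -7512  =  1448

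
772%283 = 206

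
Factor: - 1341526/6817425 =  - 2^1*3^ (-1 ) * 5^(-2)*17^(-1 )*5347^( - 1 )*670763^1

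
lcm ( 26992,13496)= 26992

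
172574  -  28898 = 143676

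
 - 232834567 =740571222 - 973405789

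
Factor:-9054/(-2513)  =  2^1*3^2*7^( - 1)*359^(-1 )*503^1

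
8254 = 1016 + 7238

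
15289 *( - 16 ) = - 244624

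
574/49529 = 574/49529 = 0.01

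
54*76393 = 4125222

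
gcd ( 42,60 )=6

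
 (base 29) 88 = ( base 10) 240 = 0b11110000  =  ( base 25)9f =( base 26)96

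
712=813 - 101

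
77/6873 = 77/6873 = 0.01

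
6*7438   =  44628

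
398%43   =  11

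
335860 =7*47980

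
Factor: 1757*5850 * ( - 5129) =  - 52718170050=- 2^1*3^2 * 5^2 * 7^1*13^1*23^1*223^1*251^1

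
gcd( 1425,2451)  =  57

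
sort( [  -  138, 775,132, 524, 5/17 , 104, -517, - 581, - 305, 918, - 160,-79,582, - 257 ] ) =[ - 581, - 517 ,- 305, - 257, - 160, - 138, - 79, 5/17,104, 132,524, 582,775, 918]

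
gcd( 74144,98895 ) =1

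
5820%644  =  24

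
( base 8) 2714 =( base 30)1je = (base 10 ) 1484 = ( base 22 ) 31a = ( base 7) 4220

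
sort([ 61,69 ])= [ 61 , 69]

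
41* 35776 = 1466816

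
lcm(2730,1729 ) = 51870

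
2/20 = 1/10 = 0.10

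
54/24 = 2+1/4=2.25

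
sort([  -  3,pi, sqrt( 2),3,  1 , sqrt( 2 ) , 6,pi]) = [ - 3,1,sqrt( 2), sqrt(  2 ),3,pi,pi, 6 ]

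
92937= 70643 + 22294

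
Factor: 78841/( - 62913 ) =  - 3^( - 1 )*7^2 * 67^(-1 )*313^( - 1) * 1609^1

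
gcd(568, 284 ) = 284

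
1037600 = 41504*25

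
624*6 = 3744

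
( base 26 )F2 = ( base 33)BT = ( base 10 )392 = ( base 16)188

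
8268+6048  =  14316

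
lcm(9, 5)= 45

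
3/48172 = 3/48172 = 0.00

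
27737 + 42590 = 70327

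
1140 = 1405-265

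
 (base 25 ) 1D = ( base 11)35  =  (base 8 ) 46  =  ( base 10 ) 38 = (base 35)13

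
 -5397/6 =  - 900 + 1/2 = - 899.50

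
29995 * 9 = 269955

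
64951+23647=88598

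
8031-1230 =6801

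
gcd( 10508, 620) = 4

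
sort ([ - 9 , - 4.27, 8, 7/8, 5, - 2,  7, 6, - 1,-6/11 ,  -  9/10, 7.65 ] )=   [ - 9, - 4.27, - 2,  -  1, - 9/10,-6/11, 7/8,  5, 6 , 7 , 7.65, 8 ]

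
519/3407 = 519/3407 = 0.15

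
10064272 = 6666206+3398066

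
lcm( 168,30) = 840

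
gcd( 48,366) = 6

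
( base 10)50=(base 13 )3b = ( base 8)62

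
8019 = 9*891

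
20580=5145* 4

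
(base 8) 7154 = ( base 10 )3692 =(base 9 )5052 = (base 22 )7di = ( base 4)321230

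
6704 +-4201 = 2503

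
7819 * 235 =1837465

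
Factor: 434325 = 3^1*5^2*5791^1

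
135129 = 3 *45043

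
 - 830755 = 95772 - 926527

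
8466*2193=18565938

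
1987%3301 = 1987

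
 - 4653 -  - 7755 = 3102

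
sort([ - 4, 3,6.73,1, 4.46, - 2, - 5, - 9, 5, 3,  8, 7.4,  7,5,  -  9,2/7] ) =[ - 9, - 9  , - 5, -4,  -  2,2/7,1,3, 3, 4.46,5,5 , 6.73, 7,7.4, 8]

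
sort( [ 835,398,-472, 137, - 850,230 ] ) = [ - 850, - 472,  137,230, 398,835]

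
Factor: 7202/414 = 3^(  -  2)*13^1*23^( - 1 )*277^1 = 3601/207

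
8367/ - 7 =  - 1196 + 5/7 = - 1195.29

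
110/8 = 55/4 = 13.75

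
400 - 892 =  - 492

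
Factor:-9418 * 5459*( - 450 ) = 23135787900 = 2^2 * 3^2*5^2 * 17^1*53^1 * 103^1*277^1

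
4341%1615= 1111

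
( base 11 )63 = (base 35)1Y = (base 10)69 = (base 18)3F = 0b1000101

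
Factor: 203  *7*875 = 1243375= 5^3*7^3*29^1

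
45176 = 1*45176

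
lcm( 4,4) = 4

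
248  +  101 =349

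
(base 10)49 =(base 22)25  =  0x31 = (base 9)54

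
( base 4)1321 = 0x79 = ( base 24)51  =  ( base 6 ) 321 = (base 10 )121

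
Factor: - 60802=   -2^1*7^1*43^1 * 101^1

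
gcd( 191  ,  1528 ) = 191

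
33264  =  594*56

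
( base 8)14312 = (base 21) e84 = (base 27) 8j1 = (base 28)82i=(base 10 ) 6346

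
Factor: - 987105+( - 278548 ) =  - 1265653 = - 1265653^1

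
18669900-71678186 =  - 53008286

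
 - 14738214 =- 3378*4363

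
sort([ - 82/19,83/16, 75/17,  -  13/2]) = [ - 13/2, -82/19,75/17 , 83/16 ] 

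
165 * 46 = 7590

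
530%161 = 47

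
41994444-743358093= - 701363649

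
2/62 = 1/31 = 0.03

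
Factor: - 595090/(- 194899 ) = 2^1*5^1*59509^1*194899^( - 1 ) 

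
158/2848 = 79/1424 = 0.06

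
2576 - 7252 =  - 4676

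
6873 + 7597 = 14470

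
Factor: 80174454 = 2^1*3^1*13362409^1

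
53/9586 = 53/9586 = 0.01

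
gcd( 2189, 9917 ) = 1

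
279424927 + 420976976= 700401903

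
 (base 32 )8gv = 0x221F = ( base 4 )2020133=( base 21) jgk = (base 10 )8735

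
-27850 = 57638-85488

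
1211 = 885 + 326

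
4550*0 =0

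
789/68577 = 263/22859=0.01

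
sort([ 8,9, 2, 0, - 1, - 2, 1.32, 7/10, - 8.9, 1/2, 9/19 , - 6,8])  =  [ - 8.9, - 6, - 2, - 1,  0,9/19, 1/2, 7/10, 1.32, 2,  8, 8,  9 ] 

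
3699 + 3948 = 7647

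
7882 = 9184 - 1302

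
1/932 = 1/932 = 0.00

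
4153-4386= - 233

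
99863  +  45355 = 145218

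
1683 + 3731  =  5414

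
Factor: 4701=3^1*1567^1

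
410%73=45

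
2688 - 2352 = 336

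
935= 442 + 493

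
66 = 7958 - 7892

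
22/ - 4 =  - 11/2 = -  5.50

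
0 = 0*59656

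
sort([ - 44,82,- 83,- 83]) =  [ - 83, - 83, - 44,82] 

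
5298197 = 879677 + 4418520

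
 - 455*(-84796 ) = 38582180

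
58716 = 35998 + 22718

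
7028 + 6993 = 14021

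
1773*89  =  157797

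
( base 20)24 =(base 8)54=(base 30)1e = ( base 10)44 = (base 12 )38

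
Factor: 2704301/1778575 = 5^( - 2)*71143^( - 1 )*2704301^1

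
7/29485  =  7/29485 = 0.00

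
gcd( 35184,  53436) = 12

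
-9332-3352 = -12684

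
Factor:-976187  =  -976187^1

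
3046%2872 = 174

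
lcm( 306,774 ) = 13158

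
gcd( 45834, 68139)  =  3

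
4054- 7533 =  - 3479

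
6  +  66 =72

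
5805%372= 225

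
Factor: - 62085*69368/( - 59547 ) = 2^3*5^1*13^1 * 29^1*863^( - 1)*4139^1 =62416120/863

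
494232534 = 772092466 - 277859932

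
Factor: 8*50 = 2^4 * 5^2 =400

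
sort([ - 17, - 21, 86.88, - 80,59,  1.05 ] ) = [ - 80, - 21 ,-17, 1.05,59,86.88 ] 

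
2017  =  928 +1089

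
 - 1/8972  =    -  1/8972 = - 0.00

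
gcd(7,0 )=7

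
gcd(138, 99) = 3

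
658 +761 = 1419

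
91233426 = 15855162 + 75378264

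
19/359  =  19/359  =  0.05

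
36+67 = 103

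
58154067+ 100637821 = 158791888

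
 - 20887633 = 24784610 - 45672243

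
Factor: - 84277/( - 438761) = 71^1 * 1187^1*438761^( - 1 )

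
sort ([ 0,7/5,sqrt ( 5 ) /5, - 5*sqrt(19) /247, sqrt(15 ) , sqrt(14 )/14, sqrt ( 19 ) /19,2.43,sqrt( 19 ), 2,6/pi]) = [ - 5 * sqrt( 19 ) /247,0, sqrt(19)/19,sqrt ( 14) /14, sqrt(5 )/5,7/5,6/pi,2,2.43,sqrt ( 15),sqrt(19 )]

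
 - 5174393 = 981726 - 6156119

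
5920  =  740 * 8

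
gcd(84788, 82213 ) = 1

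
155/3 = 51 + 2/3 = 51.67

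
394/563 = 394/563 = 0.70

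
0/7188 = 0 = 0.00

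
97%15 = 7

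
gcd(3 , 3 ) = 3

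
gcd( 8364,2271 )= 3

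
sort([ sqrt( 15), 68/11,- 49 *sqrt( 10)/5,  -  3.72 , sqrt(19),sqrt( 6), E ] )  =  [ - 49*sqrt(10)/5, - 3.72,sqrt( 6),E,sqrt( 15),  sqrt( 19), 68/11 ]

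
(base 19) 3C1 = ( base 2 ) 10100100000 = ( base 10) 1312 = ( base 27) 1lg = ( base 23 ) 2B1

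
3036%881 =393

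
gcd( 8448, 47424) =192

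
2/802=1/401 = 0.00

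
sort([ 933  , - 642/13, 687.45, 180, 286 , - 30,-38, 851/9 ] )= [ - 642/13, - 38, - 30 , 851/9, 180, 286,687.45, 933 ]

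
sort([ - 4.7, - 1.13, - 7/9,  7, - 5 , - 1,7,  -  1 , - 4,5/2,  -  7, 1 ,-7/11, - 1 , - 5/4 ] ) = [ - 7, - 5, - 4.7, - 4, - 5/4,  -  1.13, - 1, - 1, - 1, - 7/9 , - 7/11, 1, 5/2, 7, 7 ]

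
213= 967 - 754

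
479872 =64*7498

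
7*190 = 1330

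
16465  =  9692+6773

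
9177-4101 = 5076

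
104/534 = 52/267= 0.19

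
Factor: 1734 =2^1 * 3^1* 17^2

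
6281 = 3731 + 2550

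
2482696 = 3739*664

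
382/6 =191/3=63.67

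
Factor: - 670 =  -  2^1 * 5^1 * 67^1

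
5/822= 5/822 = 0.01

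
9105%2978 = 171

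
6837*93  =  635841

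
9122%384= 290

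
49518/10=24759/5= 4951.80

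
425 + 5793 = 6218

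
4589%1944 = 701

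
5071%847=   836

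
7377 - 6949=428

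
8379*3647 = 30558213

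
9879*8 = 79032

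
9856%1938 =166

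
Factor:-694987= - 694987^1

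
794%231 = 101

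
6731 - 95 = 6636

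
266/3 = 88 + 2/3 = 88.67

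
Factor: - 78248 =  - 2^3 * 9781^1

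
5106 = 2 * 2553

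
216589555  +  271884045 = 488473600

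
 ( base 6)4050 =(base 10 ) 894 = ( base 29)11o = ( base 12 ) 626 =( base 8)1576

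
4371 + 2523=6894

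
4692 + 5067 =9759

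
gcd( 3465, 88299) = 9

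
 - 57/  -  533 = 57/533 = 0.11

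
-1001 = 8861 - 9862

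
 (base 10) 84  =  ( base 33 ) 2i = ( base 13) 66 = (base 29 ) 2Q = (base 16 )54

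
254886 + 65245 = 320131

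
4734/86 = 2367/43=55.05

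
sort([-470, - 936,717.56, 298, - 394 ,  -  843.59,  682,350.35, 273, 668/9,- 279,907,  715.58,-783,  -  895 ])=[-936, - 895,- 843.59, - 783, -470, - 394, - 279, 668/9,273, 298, 350.35,682, 715.58, 717.56, 907]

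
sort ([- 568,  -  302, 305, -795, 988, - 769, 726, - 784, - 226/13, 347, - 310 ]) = [ - 795, - 784, - 769, - 568, - 310,-302,  -  226/13,305, 347, 726, 988]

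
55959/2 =55959/2 =27979.50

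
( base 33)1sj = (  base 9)2707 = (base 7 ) 5632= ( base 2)11111110000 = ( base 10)2032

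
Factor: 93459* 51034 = 4769586606 = 2^1*3^1*17^1*19^1*79^1*31153^1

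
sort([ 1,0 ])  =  [ 0 , 1 ] 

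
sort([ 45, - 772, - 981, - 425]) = [ -981, - 772 ,-425, 45]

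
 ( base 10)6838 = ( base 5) 204323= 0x1ab6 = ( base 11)5157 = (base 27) 9A7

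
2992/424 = 7 + 3/53=7.06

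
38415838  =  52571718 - 14155880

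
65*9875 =641875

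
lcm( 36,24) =72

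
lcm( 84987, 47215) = 424935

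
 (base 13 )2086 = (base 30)504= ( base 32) 4CO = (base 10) 4504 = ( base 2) 1000110011000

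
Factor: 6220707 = 3^1 * 97^1 * 21377^1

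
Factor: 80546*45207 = 3641243022 = 2^1*3^2*17^1*23^1*103^1*5023^1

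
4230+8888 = 13118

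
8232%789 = 342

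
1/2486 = 1/2486  =  0.00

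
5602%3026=2576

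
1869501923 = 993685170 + 875816753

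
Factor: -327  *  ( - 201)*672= 44168544= 2^5*3^3*7^1 * 67^1*109^1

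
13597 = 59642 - 46045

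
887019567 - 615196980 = 271822587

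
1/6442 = 1/6442   =  0.00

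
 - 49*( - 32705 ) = 1602545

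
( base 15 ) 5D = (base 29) 31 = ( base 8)130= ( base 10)88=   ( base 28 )34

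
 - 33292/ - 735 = 4756/105 = 45.30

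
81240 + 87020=168260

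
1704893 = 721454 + 983439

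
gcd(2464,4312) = 616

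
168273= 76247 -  - 92026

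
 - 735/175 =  - 5+ 4/5= - 4.20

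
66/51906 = 11/8651 = 0.00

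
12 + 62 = 74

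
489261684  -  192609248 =296652436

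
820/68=205/17 =12.06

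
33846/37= 914+28/37 = 914.76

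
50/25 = 2 = 2.00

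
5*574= 2870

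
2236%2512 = 2236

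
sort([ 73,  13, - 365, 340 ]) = [-365,  13,73, 340]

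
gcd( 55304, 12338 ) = 62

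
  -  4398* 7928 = - 34867344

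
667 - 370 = 297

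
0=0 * 82085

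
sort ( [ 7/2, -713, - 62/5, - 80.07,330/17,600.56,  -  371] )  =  [ - 713, - 371, - 80.07, - 62/5,7/2,330/17,  600.56]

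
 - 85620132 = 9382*( - 9126) 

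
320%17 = 14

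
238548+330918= 569466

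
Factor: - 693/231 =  - 3 = - 3^1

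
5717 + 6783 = 12500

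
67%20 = 7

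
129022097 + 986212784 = 1115234881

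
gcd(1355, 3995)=5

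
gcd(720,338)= 2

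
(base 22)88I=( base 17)E13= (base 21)94d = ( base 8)7742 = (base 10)4066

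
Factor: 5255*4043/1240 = 2^( - 3 )*13^1 *31^( - 1 )*311^1*1051^1= 4249193/248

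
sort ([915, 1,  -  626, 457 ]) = [-626, 1, 457, 915]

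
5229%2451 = 327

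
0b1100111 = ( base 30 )3D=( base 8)147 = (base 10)103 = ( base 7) 205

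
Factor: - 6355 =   -  5^1*31^1*41^1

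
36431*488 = 17778328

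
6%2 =0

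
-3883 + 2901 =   -  982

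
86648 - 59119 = 27529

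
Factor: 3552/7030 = 2^4*3^1*5^( - 1)*19^( - 1) = 48/95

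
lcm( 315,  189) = 945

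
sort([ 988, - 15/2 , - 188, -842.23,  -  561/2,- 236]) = [ - 842.23, - 561/2, - 236, - 188, - 15/2 , 988]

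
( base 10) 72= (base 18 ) 40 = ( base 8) 110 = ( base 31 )2A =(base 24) 30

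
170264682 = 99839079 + 70425603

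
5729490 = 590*9711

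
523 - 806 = - 283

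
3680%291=188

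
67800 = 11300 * 6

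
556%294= 262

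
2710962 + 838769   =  3549731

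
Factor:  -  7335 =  - 3^2*5^1*163^1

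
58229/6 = 9704+5/6 = 9704.83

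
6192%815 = 487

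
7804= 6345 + 1459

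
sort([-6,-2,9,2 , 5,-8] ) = [ - 8,-6 , - 2,2,5,9 ]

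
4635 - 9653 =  - 5018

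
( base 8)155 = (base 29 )3m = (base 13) 85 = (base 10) 109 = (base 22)4L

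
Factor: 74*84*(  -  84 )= -522144= -2^5*3^2*7^2*37^1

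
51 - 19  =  32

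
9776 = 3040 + 6736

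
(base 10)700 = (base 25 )130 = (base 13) 41B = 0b1010111100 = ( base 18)22G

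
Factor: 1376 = 2^5 *43^1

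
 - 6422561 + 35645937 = 29223376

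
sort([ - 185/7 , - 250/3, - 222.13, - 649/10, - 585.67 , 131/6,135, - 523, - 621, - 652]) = [ - 652, - 621,  -  585.67 , - 523, - 222.13, - 250/3, - 649/10, - 185/7, 131/6, 135]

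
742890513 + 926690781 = 1669581294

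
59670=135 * 442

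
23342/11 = 2122= 2122.00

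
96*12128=1164288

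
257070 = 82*3135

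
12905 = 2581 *5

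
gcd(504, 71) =1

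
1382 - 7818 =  - 6436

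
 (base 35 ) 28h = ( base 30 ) 31H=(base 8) 5273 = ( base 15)C32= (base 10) 2747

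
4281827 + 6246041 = 10527868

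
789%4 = 1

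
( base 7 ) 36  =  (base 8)33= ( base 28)r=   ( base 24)13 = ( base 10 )27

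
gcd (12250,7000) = 1750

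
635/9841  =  635/9841 = 0.06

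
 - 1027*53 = - 54431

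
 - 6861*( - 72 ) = 493992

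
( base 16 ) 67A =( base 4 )121322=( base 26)2bk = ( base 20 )42i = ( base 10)1658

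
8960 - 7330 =1630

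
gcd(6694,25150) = 2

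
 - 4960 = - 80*62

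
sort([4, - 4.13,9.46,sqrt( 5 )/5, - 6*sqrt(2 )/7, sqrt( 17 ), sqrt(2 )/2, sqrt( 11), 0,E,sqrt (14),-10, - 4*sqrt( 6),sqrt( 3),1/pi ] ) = [ - 10, - 4*sqrt(6) , - 4.13, - 6*sqrt ( 2)/7 , 0,  1/pi,sqrt(5) /5, sqrt( 2) /2,sqrt( 3),E, sqrt( 11),  sqrt(14) , 4,sqrt( 17 ),9.46 ] 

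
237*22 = 5214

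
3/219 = 1/73 =0.01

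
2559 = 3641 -1082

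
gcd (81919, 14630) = 1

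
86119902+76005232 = 162125134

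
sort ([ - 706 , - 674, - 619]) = [ - 706, - 674, - 619] 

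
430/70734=215/35367 = 0.01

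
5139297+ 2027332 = 7166629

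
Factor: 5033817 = 3^2*559313^1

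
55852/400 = 139+63/100=139.63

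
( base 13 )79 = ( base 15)6a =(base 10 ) 100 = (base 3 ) 10201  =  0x64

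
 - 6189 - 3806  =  -9995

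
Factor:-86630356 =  - 2^2 * 197^1 * 109937^1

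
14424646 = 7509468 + 6915178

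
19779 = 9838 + 9941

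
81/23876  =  81/23876=0.00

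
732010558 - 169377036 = 562633522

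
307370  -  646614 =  - 339244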